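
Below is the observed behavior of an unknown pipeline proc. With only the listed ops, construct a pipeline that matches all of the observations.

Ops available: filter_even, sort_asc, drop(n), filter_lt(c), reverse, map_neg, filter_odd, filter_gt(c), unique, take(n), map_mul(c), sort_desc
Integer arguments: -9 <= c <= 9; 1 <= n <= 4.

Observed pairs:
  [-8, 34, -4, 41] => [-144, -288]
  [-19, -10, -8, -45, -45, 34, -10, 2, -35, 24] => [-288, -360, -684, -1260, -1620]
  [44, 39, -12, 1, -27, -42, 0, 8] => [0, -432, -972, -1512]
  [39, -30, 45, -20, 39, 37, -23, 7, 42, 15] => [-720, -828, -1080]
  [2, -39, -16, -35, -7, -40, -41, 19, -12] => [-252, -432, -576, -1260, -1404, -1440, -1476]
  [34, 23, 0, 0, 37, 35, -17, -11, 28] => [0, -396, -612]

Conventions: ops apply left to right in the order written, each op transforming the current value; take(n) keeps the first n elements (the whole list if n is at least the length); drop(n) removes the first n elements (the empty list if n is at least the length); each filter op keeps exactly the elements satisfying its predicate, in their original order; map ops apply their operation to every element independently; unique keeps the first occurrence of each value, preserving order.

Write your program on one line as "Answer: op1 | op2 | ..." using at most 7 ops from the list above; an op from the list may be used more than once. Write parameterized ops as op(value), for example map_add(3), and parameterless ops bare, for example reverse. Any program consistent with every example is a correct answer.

map_neg | unique | sort_asc | map_mul(-6) | map_mul(6) | filter_lt(4)

Check, running the answer program on each example:
  [-8, 34, -4, 41] -> [8, -34, 4, -41] -> [8, -34, 4, -41] -> [-41, -34, 4, 8] -> [246, 204, -24, -48] -> [1476, 1224, -144, -288] -> [-144, -288]
  [-19, -10, -8, -45, -45, 34, -10, 2, -35, 24] -> [19, 10, 8, 45, 45, -34, 10, -2, 35, -24] -> [19, 10, 8, 45, -34, -2, 35, -24] -> [-34, -24, -2, 8, 10, 19, 35, 45] -> [204, 144, 12, -48, -60, -114, -210, -270] -> [1224, 864, 72, -288, -360, -684, -1260, -1620] -> [-288, -360, -684, -1260, -1620]
  [44, 39, -12, 1, -27, -42, 0, 8] -> [-44, -39, 12, -1, 27, 42, 0, -8] -> [-44, -39, 12, -1, 27, 42, 0, -8] -> [-44, -39, -8, -1, 0, 12, 27, 42] -> [264, 234, 48, 6, 0, -72, -162, -252] -> [1584, 1404, 288, 36, 0, -432, -972, -1512] -> [0, -432, -972, -1512]
  [39, -30, 45, -20, 39, 37, -23, 7, 42, 15] -> [-39, 30, -45, 20, -39, -37, 23, -7, -42, -15] -> [-39, 30, -45, 20, -37, 23, -7, -42, -15] -> [-45, -42, -39, -37, -15, -7, 20, 23, 30] -> [270, 252, 234, 222, 90, 42, -120, -138, -180] -> [1620, 1512, 1404, 1332, 540, 252, -720, -828, -1080] -> [-720, -828, -1080]
  [2, -39, -16, -35, -7, -40, -41, 19, -12] -> [-2, 39, 16, 35, 7, 40, 41, -19, 12] -> [-2, 39, 16, 35, 7, 40, 41, -19, 12] -> [-19, -2, 7, 12, 16, 35, 39, 40, 41] -> [114, 12, -42, -72, -96, -210, -234, -240, -246] -> [684, 72, -252, -432, -576, -1260, -1404, -1440, -1476] -> [-252, -432, -576, -1260, -1404, -1440, -1476]
  [34, 23, 0, 0, 37, 35, -17, -11, 28] -> [-34, -23, 0, 0, -37, -35, 17, 11, -28] -> [-34, -23, 0, -37, -35, 17, 11, -28] -> [-37, -35, -34, -28, -23, 0, 11, 17] -> [222, 210, 204, 168, 138, 0, -66, -102] -> [1332, 1260, 1224, 1008, 828, 0, -396, -612] -> [0, -396, -612]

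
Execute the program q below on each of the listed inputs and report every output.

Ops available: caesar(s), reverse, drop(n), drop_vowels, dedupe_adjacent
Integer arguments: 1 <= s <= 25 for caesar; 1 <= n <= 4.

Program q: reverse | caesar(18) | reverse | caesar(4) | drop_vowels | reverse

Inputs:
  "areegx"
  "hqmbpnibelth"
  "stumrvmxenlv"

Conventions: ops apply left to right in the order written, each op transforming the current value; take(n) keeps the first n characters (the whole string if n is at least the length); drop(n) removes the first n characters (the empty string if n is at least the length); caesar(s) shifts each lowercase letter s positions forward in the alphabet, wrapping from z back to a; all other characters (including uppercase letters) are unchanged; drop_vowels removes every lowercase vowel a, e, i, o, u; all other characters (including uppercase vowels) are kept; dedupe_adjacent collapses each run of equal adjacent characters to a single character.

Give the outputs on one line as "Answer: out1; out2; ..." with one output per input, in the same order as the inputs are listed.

Execution, op by op:
  "areegx" -> "xgeera" -> "pywwjs" -> "sjwwyp" -> "wnaact" -> "wnct" -> "tcnw"
  "hqmbpnibelth" -> "htlebinpbmqh" -> "zldwtafhteiz" -> "ziethfatwdlz" -> "dmixljexahpd" -> "dmxljxhpd" -> "dphxjlxmd"
  "stumrvmxenlv" -> "vlnexmvrmuts" -> "ndfwpenjemlk" -> "klmejnepwfdn" -> "opqinritajhr" -> "pqnrtjhr" -> "rhjtrnqp"

"tcnw"; "dphxjlxmd"; "rhjtrnqp"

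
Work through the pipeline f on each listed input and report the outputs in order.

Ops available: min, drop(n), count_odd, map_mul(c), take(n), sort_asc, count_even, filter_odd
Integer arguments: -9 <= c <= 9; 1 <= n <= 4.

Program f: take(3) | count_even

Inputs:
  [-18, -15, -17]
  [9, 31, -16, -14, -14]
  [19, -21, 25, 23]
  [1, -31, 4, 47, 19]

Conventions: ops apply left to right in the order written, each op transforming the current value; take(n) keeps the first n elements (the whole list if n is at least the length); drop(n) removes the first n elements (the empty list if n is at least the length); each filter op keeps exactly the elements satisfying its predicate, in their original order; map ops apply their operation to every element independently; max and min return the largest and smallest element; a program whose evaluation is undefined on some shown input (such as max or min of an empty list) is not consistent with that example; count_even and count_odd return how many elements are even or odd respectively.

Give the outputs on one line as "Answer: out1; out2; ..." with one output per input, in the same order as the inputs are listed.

Execution, op by op:
  [-18, -15, -17] -> [-18, -15, -17] -> 1
  [9, 31, -16, -14, -14] -> [9, 31, -16] -> 1
  [19, -21, 25, 23] -> [19, -21, 25] -> 0
  [1, -31, 4, 47, 19] -> [1, -31, 4] -> 1

1; 1; 0; 1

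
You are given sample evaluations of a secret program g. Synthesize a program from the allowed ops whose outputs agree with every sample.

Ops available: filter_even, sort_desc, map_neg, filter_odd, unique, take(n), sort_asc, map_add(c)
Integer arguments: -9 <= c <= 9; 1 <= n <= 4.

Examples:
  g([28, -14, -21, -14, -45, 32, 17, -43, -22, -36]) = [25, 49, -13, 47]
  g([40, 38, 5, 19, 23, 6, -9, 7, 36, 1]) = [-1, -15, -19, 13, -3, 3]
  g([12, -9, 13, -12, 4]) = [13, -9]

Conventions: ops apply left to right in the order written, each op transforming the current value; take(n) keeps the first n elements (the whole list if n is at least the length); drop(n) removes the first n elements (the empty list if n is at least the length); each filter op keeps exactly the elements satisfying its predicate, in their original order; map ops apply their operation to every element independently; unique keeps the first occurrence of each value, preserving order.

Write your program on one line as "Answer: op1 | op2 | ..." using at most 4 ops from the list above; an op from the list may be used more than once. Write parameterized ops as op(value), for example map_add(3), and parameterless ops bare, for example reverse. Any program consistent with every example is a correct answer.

map_neg | filter_odd | map_add(4)

Check, running the answer program on each example:
  [28, -14, -21, -14, -45, 32, 17, -43, -22, -36] -> [-28, 14, 21, 14, 45, -32, -17, 43, 22, 36] -> [21, 45, -17, 43] -> [25, 49, -13, 47]
  [40, 38, 5, 19, 23, 6, -9, 7, 36, 1] -> [-40, -38, -5, -19, -23, -6, 9, -7, -36, -1] -> [-5, -19, -23, 9, -7, -1] -> [-1, -15, -19, 13, -3, 3]
  [12, -9, 13, -12, 4] -> [-12, 9, -13, 12, -4] -> [9, -13] -> [13, -9]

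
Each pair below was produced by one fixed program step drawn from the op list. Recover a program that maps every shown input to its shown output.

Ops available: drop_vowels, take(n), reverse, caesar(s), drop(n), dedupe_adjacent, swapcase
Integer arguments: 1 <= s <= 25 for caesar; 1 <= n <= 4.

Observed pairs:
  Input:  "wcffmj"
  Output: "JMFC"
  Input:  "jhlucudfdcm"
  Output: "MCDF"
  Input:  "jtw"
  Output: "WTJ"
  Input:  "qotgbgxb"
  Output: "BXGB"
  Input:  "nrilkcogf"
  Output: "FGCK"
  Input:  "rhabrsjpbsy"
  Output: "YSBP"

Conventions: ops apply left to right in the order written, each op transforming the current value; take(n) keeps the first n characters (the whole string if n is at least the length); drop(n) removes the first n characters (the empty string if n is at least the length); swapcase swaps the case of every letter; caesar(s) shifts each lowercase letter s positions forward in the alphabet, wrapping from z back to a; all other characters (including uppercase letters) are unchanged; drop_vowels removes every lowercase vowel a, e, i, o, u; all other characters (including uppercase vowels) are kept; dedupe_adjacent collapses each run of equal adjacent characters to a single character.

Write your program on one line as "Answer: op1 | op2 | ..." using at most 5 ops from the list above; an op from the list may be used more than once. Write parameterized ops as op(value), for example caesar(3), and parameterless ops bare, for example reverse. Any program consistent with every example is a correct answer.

drop_vowels | swapcase | reverse | dedupe_adjacent | take(4)

Check, running the answer program on each example:
  "wcffmj" -> "wcffmj" -> "WCFFMJ" -> "JMFFCW" -> "JMFCW" -> "JMFC"
  "jhlucudfdcm" -> "jhlcdfdcm" -> "JHLCDFDCM" -> "MCDFDCLHJ" -> "MCDFDCLHJ" -> "MCDF"
  "jtw" -> "jtw" -> "JTW" -> "WTJ" -> "WTJ" -> "WTJ"
  "qotgbgxb" -> "qtgbgxb" -> "QTGBGXB" -> "BXGBGTQ" -> "BXGBGTQ" -> "BXGB"
  "nrilkcogf" -> "nrlkcgf" -> "NRLKCGF" -> "FGCKLRN" -> "FGCKLRN" -> "FGCK"
  "rhabrsjpbsy" -> "rhbrsjpbsy" -> "RHBRSJPBSY" -> "YSBPJSRBHR" -> "YSBPJSRBHR" -> "YSBP"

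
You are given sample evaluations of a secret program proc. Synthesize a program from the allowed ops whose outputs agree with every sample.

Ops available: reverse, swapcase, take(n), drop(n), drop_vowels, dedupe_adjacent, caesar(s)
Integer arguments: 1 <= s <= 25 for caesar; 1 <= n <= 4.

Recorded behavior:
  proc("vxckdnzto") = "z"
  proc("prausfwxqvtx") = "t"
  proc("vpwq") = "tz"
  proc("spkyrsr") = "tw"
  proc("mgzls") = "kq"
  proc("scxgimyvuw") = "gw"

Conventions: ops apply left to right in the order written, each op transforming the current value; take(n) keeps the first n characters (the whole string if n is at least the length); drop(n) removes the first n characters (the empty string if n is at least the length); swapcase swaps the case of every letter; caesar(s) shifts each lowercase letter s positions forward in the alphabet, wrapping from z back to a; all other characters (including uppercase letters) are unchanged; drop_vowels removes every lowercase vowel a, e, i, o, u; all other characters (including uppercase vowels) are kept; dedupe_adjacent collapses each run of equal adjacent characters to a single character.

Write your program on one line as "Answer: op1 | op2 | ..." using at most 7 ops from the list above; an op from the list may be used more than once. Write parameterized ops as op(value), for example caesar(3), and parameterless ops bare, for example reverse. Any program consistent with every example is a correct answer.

caesar(3) | take(4) | take(2) | drop_vowels | caesar(1) | reverse

Check, running the answer program on each example:
  "vxckdnzto" -> "yafngqcwr" -> "yafn" -> "ya" -> "y" -> "z" -> "z"
  "prausfwxqvtx" -> "sudxvizatywa" -> "sudx" -> "su" -> "s" -> "t" -> "t"
  "vpwq" -> "yszt" -> "yszt" -> "ys" -> "ys" -> "zt" -> "tz"
  "spkyrsr" -> "vsnbuvu" -> "vsnb" -> "vs" -> "vs" -> "wt" -> "tw"
  "mgzls" -> "pjcov" -> "pjco" -> "pj" -> "pj" -> "qk" -> "kq"
  "scxgimyvuw" -> "vfajlpbyxz" -> "vfaj" -> "vf" -> "vf" -> "wg" -> "gw"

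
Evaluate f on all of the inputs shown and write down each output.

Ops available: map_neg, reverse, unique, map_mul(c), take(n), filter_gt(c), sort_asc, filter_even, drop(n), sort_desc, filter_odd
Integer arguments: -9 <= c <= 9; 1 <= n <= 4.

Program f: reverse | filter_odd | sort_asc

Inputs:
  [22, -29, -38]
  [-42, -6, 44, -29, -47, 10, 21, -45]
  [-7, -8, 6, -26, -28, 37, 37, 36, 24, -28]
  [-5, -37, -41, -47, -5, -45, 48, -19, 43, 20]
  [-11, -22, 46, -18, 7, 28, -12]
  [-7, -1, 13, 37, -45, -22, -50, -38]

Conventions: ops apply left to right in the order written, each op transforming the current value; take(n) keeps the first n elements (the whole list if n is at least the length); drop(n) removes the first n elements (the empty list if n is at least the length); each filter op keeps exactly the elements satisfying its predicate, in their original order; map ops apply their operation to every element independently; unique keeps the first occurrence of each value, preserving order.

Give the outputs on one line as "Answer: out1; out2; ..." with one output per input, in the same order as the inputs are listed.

Execution, op by op:
  [22, -29, -38] -> [-38, -29, 22] -> [-29] -> [-29]
  [-42, -6, 44, -29, -47, 10, 21, -45] -> [-45, 21, 10, -47, -29, 44, -6, -42] -> [-45, 21, -47, -29] -> [-47, -45, -29, 21]
  [-7, -8, 6, -26, -28, 37, 37, 36, 24, -28] -> [-28, 24, 36, 37, 37, -28, -26, 6, -8, -7] -> [37, 37, -7] -> [-7, 37, 37]
  [-5, -37, -41, -47, -5, -45, 48, -19, 43, 20] -> [20, 43, -19, 48, -45, -5, -47, -41, -37, -5] -> [43, -19, -45, -5, -47, -41, -37, -5] -> [-47, -45, -41, -37, -19, -5, -5, 43]
  [-11, -22, 46, -18, 7, 28, -12] -> [-12, 28, 7, -18, 46, -22, -11] -> [7, -11] -> [-11, 7]
  [-7, -1, 13, 37, -45, -22, -50, -38] -> [-38, -50, -22, -45, 37, 13, -1, -7] -> [-45, 37, 13, -1, -7] -> [-45, -7, -1, 13, 37]

[-29]; [-47, -45, -29, 21]; [-7, 37, 37]; [-47, -45, -41, -37, -19, -5, -5, 43]; [-11, 7]; [-45, -7, -1, 13, 37]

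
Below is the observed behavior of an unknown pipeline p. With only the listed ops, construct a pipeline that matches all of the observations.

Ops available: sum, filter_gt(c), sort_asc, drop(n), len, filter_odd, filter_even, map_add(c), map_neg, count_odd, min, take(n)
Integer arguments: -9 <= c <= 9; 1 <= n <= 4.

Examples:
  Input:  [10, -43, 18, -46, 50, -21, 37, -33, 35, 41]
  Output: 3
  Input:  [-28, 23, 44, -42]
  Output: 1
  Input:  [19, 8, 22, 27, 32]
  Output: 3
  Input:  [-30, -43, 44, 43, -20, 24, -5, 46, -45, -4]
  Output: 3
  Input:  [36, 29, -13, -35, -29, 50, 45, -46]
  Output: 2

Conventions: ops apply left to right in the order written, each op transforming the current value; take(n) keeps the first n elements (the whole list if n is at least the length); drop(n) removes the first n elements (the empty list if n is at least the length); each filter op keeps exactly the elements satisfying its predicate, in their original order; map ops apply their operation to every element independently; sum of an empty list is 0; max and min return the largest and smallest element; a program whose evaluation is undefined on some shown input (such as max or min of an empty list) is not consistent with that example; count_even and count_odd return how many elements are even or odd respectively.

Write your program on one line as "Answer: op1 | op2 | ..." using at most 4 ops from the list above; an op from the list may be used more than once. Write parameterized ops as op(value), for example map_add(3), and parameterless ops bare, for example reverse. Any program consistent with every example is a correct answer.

filter_gt(-6) | filter_even | filter_gt(1) | len

Check, running the answer program on each example:
  [10, -43, 18, -46, 50, -21, 37, -33, 35, 41] -> [10, 18, 50, 37, 35, 41] -> [10, 18, 50] -> [10, 18, 50] -> 3
  [-28, 23, 44, -42] -> [23, 44] -> [44] -> [44] -> 1
  [19, 8, 22, 27, 32] -> [19, 8, 22, 27, 32] -> [8, 22, 32] -> [8, 22, 32] -> 3
  [-30, -43, 44, 43, -20, 24, -5, 46, -45, -4] -> [44, 43, 24, -5, 46, -4] -> [44, 24, 46, -4] -> [44, 24, 46] -> 3
  [36, 29, -13, -35, -29, 50, 45, -46] -> [36, 29, 50, 45] -> [36, 50] -> [36, 50] -> 2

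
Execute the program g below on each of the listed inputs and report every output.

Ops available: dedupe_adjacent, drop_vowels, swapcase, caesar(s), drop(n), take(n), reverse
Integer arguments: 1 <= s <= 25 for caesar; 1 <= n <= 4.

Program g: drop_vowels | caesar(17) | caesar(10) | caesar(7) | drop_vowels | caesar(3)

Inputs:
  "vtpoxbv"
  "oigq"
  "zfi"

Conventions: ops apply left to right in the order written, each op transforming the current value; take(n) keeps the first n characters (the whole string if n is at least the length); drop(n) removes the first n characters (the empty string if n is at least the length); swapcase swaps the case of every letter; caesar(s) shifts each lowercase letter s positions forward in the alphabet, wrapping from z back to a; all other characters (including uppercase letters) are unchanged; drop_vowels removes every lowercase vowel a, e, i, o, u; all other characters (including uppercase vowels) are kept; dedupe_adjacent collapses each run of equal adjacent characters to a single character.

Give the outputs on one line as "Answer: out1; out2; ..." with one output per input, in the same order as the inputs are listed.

Execution, op by op:
  "vtpoxbv" -> "vtpxbv" -> "mkgosm" -> "wuqycw" -> "dbxfjd" -> "dbxfjd" -> "geaimg"
  "oigq" -> "gq" -> "xh" -> "hr" -> "oy" -> "y" -> "b"
  "zfi" -> "zf" -> "qw" -> "ag" -> "hn" -> "hn" -> "kq"

"geaimg"; "b"; "kq"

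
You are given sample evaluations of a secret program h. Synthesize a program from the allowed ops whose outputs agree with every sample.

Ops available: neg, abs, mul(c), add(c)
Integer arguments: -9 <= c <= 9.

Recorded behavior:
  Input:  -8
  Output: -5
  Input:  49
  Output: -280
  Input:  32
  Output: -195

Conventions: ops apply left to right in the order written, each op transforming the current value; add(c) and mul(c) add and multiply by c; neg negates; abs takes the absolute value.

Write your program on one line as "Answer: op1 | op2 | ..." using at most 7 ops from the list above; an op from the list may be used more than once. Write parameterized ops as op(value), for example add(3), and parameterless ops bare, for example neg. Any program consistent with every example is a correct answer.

neg | add(-7) | abs | neg | mul(-5) | neg

Check, running the answer program on each example:
  -8 -> 8 -> 1 -> 1 -> -1 -> 5 -> -5
  49 -> -49 -> -56 -> 56 -> -56 -> 280 -> -280
  32 -> -32 -> -39 -> 39 -> -39 -> 195 -> -195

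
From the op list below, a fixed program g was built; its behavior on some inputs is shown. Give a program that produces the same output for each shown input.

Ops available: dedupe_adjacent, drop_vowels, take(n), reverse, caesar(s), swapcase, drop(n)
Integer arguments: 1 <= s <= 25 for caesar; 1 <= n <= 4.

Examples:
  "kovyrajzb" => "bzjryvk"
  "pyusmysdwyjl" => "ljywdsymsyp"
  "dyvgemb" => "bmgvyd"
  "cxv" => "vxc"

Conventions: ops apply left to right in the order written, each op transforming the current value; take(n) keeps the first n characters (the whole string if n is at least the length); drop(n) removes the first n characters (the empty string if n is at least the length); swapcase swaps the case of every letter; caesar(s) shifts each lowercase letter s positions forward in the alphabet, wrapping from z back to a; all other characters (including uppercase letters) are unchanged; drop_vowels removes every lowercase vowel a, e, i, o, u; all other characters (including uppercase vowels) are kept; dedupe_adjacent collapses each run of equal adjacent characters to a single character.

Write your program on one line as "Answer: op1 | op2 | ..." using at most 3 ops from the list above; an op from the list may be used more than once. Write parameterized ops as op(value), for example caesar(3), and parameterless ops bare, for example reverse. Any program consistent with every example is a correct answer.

drop_vowels | reverse

Check, running the answer program on each example:
  "kovyrajzb" -> "kvyrjzb" -> "bzjryvk"
  "pyusmysdwyjl" -> "pysmysdwyjl" -> "ljywdsymsyp"
  "dyvgemb" -> "dyvgmb" -> "bmgvyd"
  "cxv" -> "cxv" -> "vxc"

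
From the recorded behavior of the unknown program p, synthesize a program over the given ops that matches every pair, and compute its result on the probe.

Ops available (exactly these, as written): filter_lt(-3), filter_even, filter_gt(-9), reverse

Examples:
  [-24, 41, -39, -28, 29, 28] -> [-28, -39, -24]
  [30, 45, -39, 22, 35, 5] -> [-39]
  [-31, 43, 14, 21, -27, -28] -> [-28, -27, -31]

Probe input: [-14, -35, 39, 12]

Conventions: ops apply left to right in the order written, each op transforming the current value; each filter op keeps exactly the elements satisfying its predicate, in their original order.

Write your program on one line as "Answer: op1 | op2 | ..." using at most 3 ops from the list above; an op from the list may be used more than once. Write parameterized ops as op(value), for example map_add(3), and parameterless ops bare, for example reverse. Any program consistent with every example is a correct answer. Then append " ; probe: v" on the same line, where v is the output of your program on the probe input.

filter_lt(-3) | reverse ; probe: [-35, -14]

Check, running the answer program on each example:
  [-24, 41, -39, -28, 29, 28] -> [-24, -39, -28] -> [-28, -39, -24]
  [30, 45, -39, 22, 35, 5] -> [-39] -> [-39]
  [-31, 43, 14, 21, -27, -28] -> [-31, -27, -28] -> [-28, -27, -31]
  probe: [-14, -35, 39, 12] -> [-14, -35] -> [-35, -14]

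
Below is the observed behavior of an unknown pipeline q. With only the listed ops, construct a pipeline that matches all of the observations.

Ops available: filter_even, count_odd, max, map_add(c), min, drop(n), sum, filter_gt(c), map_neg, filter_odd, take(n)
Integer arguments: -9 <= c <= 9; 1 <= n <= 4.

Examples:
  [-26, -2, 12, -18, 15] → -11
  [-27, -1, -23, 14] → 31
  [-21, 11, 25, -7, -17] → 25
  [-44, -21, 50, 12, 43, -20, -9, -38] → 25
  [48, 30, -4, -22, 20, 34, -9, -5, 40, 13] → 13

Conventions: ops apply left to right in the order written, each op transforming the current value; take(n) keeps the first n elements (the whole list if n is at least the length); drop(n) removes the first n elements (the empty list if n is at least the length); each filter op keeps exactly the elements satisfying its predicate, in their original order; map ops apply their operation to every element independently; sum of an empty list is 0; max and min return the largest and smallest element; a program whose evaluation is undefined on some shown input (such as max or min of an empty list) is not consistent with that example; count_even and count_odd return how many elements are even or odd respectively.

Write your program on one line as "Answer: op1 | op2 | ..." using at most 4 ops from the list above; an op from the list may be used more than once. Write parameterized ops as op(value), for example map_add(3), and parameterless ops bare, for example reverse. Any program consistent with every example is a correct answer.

filter_odd | map_neg | map_add(4) | max

Check, running the answer program on each example:
  [-26, -2, 12, -18, 15] -> [15] -> [-15] -> [-11] -> -11
  [-27, -1, -23, 14] -> [-27, -1, -23] -> [27, 1, 23] -> [31, 5, 27] -> 31
  [-21, 11, 25, -7, -17] -> [-21, 11, 25, -7, -17] -> [21, -11, -25, 7, 17] -> [25, -7, -21, 11, 21] -> 25
  [-44, -21, 50, 12, 43, -20, -9, -38] -> [-21, 43, -9] -> [21, -43, 9] -> [25, -39, 13] -> 25
  [48, 30, -4, -22, 20, 34, -9, -5, 40, 13] -> [-9, -5, 13] -> [9, 5, -13] -> [13, 9, -9] -> 13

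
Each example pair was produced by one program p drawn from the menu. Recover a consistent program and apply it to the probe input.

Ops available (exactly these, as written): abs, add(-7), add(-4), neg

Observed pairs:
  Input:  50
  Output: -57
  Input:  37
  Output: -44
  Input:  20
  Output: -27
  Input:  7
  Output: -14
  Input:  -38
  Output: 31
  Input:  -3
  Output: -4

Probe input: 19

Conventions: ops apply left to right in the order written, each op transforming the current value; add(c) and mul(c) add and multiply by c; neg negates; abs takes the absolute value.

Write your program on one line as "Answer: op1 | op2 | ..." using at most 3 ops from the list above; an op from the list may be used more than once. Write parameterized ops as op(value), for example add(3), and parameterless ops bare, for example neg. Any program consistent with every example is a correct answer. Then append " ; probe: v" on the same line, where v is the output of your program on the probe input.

neg | add(-7) ; probe: -26

Check, running the answer program on each example:
  50 -> -50 -> -57
  37 -> -37 -> -44
  20 -> -20 -> -27
  7 -> -7 -> -14
  -38 -> 38 -> 31
  -3 -> 3 -> -4
  probe: 19 -> -19 -> -26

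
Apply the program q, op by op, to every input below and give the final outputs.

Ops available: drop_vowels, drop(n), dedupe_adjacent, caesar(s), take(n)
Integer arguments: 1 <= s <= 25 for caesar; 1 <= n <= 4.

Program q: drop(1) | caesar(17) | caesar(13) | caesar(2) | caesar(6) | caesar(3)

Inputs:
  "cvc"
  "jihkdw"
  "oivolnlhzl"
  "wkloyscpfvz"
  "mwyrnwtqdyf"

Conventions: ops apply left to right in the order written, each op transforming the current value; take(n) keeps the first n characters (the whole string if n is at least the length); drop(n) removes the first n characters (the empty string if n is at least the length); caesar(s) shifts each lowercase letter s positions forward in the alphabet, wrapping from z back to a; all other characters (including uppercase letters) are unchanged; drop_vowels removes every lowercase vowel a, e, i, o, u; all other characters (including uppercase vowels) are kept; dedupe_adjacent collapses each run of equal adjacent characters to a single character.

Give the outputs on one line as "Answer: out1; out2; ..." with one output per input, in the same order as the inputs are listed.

Execution, op by op:
  "cvc" -> "vc" -> "mt" -> "zg" -> "bi" -> "ho" -> "kr"
  "jihkdw" -> "ihkdw" -> "zybun" -> "mloha" -> "onqjc" -> "utwpi" -> "xwzsl"
  "oivolnlhzl" -> "ivolnlhzl" -> "zmfcecyqc" -> "mzsprpldp" -> "oburtrnfr" -> "uhaxzxtlx" -> "xkdacawoa"
  "wkloyscpfvz" -> "kloyscpfvz" -> "bcfpjtgwmq" -> "opscwgtjzd" -> "qrueyivlbf" -> "wxakeobrhl" -> "zadnhreuko"
  "mwyrnwtqdyf" -> "wyrnwtqdyf" -> "npienkhupw" -> "acvraxuhcj" -> "cextczwjel" -> "ikdzifcpkr" -> "lngclifsnu"

"kr"; "xwzsl"; "xkdacawoa"; "zadnhreuko"; "lngclifsnu"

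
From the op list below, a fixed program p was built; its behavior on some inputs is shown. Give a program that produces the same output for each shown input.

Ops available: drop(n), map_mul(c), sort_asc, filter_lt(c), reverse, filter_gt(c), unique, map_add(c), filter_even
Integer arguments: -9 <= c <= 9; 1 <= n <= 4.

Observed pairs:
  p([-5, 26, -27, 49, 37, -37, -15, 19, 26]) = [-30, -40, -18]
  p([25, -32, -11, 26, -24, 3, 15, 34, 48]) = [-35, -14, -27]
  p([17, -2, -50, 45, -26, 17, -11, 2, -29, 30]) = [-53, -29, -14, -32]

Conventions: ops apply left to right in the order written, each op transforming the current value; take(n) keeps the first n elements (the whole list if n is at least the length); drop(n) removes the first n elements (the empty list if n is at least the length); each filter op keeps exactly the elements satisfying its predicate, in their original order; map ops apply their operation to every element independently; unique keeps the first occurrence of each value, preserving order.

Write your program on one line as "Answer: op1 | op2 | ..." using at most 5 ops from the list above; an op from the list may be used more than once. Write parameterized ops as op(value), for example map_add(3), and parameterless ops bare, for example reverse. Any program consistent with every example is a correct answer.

reverse | map_add(-3) | filter_lt(-9) | reverse

Check, running the answer program on each example:
  [-5, 26, -27, 49, 37, -37, -15, 19, 26] -> [26, 19, -15, -37, 37, 49, -27, 26, -5] -> [23, 16, -18, -40, 34, 46, -30, 23, -8] -> [-18, -40, -30] -> [-30, -40, -18]
  [25, -32, -11, 26, -24, 3, 15, 34, 48] -> [48, 34, 15, 3, -24, 26, -11, -32, 25] -> [45, 31, 12, 0, -27, 23, -14, -35, 22] -> [-27, -14, -35] -> [-35, -14, -27]
  [17, -2, -50, 45, -26, 17, -11, 2, -29, 30] -> [30, -29, 2, -11, 17, -26, 45, -50, -2, 17] -> [27, -32, -1, -14, 14, -29, 42, -53, -5, 14] -> [-32, -14, -29, -53] -> [-53, -29, -14, -32]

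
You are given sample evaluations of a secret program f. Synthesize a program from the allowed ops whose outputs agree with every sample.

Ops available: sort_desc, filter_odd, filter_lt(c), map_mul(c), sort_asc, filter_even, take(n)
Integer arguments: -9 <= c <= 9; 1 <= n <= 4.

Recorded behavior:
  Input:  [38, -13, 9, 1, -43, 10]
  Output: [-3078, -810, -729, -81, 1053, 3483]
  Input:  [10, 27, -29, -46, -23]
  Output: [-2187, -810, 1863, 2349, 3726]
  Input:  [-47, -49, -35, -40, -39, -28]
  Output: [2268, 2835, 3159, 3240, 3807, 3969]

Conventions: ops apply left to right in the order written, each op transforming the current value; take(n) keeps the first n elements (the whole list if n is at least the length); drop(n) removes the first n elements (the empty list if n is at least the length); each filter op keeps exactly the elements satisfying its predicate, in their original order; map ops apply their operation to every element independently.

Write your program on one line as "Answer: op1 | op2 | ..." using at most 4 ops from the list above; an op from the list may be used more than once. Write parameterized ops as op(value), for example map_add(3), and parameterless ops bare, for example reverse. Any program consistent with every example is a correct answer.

map_mul(9) | map_mul(-9) | sort_asc

Check, running the answer program on each example:
  [38, -13, 9, 1, -43, 10] -> [342, -117, 81, 9, -387, 90] -> [-3078, 1053, -729, -81, 3483, -810] -> [-3078, -810, -729, -81, 1053, 3483]
  [10, 27, -29, -46, -23] -> [90, 243, -261, -414, -207] -> [-810, -2187, 2349, 3726, 1863] -> [-2187, -810, 1863, 2349, 3726]
  [-47, -49, -35, -40, -39, -28] -> [-423, -441, -315, -360, -351, -252] -> [3807, 3969, 2835, 3240, 3159, 2268] -> [2268, 2835, 3159, 3240, 3807, 3969]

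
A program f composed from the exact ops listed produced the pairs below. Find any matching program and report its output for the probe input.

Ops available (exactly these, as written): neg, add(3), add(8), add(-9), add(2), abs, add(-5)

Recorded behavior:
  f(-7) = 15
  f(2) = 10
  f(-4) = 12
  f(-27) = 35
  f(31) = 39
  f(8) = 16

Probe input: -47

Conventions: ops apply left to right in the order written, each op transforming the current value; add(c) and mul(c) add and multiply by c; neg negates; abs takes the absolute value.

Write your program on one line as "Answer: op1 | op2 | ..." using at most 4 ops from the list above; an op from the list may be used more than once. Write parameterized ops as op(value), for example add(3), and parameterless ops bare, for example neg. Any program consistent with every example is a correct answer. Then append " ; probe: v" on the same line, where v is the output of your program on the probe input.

neg | abs | add(8) ; probe: 55

Check, running the answer program on each example:
  -7 -> 7 -> 7 -> 15
  2 -> -2 -> 2 -> 10
  -4 -> 4 -> 4 -> 12
  -27 -> 27 -> 27 -> 35
  31 -> -31 -> 31 -> 39
  8 -> -8 -> 8 -> 16
  probe: -47 -> 47 -> 47 -> 55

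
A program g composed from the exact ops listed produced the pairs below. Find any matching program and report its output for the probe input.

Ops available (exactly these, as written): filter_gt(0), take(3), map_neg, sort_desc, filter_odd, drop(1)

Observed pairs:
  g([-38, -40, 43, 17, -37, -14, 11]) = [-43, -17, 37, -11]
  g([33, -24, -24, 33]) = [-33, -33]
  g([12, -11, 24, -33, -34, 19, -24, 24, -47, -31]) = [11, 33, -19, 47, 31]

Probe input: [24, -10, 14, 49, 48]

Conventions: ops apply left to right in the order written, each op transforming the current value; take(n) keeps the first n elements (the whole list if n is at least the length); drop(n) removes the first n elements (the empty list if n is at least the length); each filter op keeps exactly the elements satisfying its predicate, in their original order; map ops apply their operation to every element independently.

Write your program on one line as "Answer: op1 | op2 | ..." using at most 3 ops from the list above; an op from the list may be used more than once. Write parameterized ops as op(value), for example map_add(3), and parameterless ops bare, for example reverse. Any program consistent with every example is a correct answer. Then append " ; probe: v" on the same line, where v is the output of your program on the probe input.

map_neg | filter_odd ; probe: [-49]

Check, running the answer program on each example:
  [-38, -40, 43, 17, -37, -14, 11] -> [38, 40, -43, -17, 37, 14, -11] -> [-43, -17, 37, -11]
  [33, -24, -24, 33] -> [-33, 24, 24, -33] -> [-33, -33]
  [12, -11, 24, -33, -34, 19, -24, 24, -47, -31] -> [-12, 11, -24, 33, 34, -19, 24, -24, 47, 31] -> [11, 33, -19, 47, 31]
  probe: [24, -10, 14, 49, 48] -> [-24, 10, -14, -49, -48] -> [-49]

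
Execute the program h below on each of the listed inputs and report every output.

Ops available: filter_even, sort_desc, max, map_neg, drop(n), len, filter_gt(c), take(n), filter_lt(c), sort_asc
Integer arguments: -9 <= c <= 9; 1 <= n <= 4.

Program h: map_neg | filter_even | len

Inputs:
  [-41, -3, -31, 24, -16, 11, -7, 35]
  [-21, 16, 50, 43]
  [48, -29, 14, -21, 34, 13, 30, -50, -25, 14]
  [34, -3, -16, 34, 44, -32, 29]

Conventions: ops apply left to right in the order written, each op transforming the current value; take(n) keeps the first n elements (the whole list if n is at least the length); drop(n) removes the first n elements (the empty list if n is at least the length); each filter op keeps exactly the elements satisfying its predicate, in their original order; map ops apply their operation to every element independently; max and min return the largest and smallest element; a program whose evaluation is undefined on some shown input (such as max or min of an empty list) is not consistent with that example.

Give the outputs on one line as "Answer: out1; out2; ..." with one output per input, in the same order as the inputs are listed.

Execution, op by op:
  [-41, -3, -31, 24, -16, 11, -7, 35] -> [41, 3, 31, -24, 16, -11, 7, -35] -> [-24, 16] -> 2
  [-21, 16, 50, 43] -> [21, -16, -50, -43] -> [-16, -50] -> 2
  [48, -29, 14, -21, 34, 13, 30, -50, -25, 14] -> [-48, 29, -14, 21, -34, -13, -30, 50, 25, -14] -> [-48, -14, -34, -30, 50, -14] -> 6
  [34, -3, -16, 34, 44, -32, 29] -> [-34, 3, 16, -34, -44, 32, -29] -> [-34, 16, -34, -44, 32] -> 5

2; 2; 6; 5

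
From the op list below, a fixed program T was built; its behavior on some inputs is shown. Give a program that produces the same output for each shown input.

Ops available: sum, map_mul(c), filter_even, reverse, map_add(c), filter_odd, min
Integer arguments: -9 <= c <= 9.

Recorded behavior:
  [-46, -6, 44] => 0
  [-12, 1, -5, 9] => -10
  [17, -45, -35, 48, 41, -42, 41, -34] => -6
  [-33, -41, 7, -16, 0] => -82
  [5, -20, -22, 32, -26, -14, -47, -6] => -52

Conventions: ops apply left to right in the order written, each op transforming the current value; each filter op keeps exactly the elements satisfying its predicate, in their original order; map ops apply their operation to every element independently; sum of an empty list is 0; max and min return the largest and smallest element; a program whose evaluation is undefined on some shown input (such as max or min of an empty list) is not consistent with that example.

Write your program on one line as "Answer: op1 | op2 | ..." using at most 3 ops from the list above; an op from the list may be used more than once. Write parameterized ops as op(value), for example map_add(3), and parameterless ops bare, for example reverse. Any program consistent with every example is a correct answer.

map_add(-5) | filter_even | sum

Check, running the answer program on each example:
  [-46, -6, 44] -> [-51, -11, 39] -> [] -> 0
  [-12, 1, -5, 9] -> [-17, -4, -10, 4] -> [-4, -10, 4] -> -10
  [17, -45, -35, 48, 41, -42, 41, -34] -> [12, -50, -40, 43, 36, -47, 36, -39] -> [12, -50, -40, 36, 36] -> -6
  [-33, -41, 7, -16, 0] -> [-38, -46, 2, -21, -5] -> [-38, -46, 2] -> -82
  [5, -20, -22, 32, -26, -14, -47, -6] -> [0, -25, -27, 27, -31, -19, -52, -11] -> [0, -52] -> -52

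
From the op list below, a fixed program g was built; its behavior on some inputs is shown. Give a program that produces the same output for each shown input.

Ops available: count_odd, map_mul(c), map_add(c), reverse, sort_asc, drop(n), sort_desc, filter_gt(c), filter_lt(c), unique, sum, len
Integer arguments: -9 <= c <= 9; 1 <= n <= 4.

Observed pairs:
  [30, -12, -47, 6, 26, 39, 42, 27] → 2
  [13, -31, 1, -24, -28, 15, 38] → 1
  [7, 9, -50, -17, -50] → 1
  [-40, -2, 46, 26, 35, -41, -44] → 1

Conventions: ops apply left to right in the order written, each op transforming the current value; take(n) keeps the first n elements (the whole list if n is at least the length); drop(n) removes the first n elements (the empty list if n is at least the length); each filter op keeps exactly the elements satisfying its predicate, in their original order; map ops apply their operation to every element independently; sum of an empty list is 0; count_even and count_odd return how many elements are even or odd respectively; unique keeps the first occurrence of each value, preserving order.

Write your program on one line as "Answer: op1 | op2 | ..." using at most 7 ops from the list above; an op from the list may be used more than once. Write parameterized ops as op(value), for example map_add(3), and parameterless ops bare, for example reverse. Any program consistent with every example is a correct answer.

map_mul(-3) | filter_lt(-9) | drop(1) | reverse | sort_asc | count_odd

Check, running the answer program on each example:
  [30, -12, -47, 6, 26, 39, 42, 27] -> [-90, 36, 141, -18, -78, -117, -126, -81] -> [-90, -18, -78, -117, -126, -81] -> [-18, -78, -117, -126, -81] -> [-81, -126, -117, -78, -18] -> [-126, -117, -81, -78, -18] -> 2
  [13, -31, 1, -24, -28, 15, 38] -> [-39, 93, -3, 72, 84, -45, -114] -> [-39, -45, -114] -> [-45, -114] -> [-114, -45] -> [-114, -45] -> 1
  [7, 9, -50, -17, -50] -> [-21, -27, 150, 51, 150] -> [-21, -27] -> [-27] -> [-27] -> [-27] -> 1
  [-40, -2, 46, 26, 35, -41, -44] -> [120, 6, -138, -78, -105, 123, 132] -> [-138, -78, -105] -> [-78, -105] -> [-105, -78] -> [-105, -78] -> 1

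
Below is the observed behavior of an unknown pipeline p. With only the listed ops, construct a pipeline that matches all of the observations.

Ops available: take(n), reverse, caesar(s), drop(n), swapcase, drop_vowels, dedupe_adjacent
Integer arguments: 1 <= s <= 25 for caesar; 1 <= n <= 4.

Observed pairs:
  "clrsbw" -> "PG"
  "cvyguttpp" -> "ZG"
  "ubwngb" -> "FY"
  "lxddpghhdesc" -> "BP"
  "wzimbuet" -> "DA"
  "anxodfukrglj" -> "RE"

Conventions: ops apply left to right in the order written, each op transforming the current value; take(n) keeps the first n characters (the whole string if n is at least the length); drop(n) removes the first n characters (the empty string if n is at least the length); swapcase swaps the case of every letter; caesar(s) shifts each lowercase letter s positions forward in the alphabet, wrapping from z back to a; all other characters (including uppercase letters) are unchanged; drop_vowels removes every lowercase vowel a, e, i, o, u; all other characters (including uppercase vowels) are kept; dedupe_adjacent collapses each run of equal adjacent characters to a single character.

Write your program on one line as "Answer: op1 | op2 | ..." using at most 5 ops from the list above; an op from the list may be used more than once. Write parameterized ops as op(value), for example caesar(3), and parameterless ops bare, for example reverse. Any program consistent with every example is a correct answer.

take(2) | caesar(12) | caesar(18) | swapcase | reverse

Check, running the answer program on each example:
  "clrsbw" -> "cl" -> "ox" -> "gp" -> "GP" -> "PG"
  "cvyguttpp" -> "cv" -> "oh" -> "gz" -> "GZ" -> "ZG"
  "ubwngb" -> "ub" -> "gn" -> "yf" -> "YF" -> "FY"
  "lxddpghhdesc" -> "lx" -> "xj" -> "pb" -> "PB" -> "BP"
  "wzimbuet" -> "wz" -> "il" -> "ad" -> "AD" -> "DA"
  "anxodfukrglj" -> "an" -> "mz" -> "er" -> "ER" -> "RE"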